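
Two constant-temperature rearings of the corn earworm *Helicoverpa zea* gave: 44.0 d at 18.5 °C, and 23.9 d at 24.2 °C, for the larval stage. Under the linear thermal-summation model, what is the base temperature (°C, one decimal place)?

Linear rate model ⇒ the product D·(T − T_b) is constant across temperatures.
44.0·(18.5 − T_b) = 23.9·(24.2 − T_b)
T_b = (44.0·18.5 − 23.9·24.2) / (44.0 − 23.9) = 235.62 / 20.1 = 11.722 °C ≈ 11.7 °C.

11.7 °C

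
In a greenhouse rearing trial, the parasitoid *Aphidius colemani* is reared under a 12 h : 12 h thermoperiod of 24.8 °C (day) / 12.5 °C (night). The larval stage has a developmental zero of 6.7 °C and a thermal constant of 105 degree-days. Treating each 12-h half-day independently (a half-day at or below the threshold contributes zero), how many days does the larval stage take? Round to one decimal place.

Day half: max(0, 24.8 − 6.7) × 0.5 = 18.1 × 0.5 = 9.05 DD.
Night half: max(0, 12.5 − 6.7) × 0.5 = 5.8 × 0.5 = 2.90 DD.
Per 24 h: 11.95 DD/day.
Duration = 105 / 11.95 = 8.787 ≈ 8.8 days.

8.8 days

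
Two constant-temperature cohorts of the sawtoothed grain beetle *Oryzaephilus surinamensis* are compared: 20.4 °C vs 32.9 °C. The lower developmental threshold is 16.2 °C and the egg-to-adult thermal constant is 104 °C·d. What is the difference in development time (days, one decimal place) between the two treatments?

18.5 days

At 20.4 °C: 104 / (20.4 − 16.2) = 104 / 4.2 = 24.762 d.
At 32.9 °C: 104 / (32.9 − 16.2) = 104 / 16.7 = 6.228 d.
Difference = |24.762 − 6.228| = 18.534 ≈ 18.5 days.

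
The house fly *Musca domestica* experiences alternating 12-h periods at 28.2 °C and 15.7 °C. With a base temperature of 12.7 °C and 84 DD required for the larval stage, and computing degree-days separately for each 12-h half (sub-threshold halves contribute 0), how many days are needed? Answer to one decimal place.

Day half: max(0, 28.2 − 12.7) × 0.5 = 15.5 × 0.5 = 7.75 DD.
Night half: max(0, 15.7 − 12.7) × 0.5 = 3.0 × 0.5 = 1.50 DD.
Per 24 h: 9.25 DD/day.
Duration = 84 / 9.25 = 9.081 ≈ 9.1 days.

9.1 days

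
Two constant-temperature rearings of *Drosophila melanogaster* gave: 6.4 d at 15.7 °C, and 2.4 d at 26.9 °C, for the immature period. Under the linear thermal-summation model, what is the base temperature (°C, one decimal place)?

Linear rate model ⇒ the product D·(T − T_b) is constant across temperatures.
6.4·(15.7 − T_b) = 2.4·(26.9 − T_b)
T_b = (6.4·15.7 − 2.4·26.9) / (6.4 − 2.4) = 35.92 / 4.0 = 8.980 °C ≈ 9.0 °C.

9.0 °C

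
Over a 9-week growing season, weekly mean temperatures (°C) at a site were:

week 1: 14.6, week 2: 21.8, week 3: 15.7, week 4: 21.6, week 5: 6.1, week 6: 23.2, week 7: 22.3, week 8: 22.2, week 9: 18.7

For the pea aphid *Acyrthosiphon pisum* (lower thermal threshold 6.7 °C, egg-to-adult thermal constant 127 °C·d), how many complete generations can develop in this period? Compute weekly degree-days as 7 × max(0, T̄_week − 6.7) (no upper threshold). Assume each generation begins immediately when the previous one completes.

Weekly DD (7 × max(0, T̄ − 6.7)): 55.3, 105.7, 63.0, 104.3, 0.0, 115.5, 109.2, 108.5, 84.0.
Season total = 745.5 DD.
Complete generations = ⌊745.5 / 127⌋ = 5.

5 generations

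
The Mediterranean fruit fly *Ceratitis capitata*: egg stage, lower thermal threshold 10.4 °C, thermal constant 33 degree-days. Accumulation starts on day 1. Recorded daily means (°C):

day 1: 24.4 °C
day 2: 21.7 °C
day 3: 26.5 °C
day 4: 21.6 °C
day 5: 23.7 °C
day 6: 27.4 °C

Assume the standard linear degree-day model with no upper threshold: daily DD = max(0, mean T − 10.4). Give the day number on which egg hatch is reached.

day 3

Daily DD above 10.4 °C: 14.0, 11.3, 16.1, 11.2, 13.3, 17.0.
Cumulative: 14.0, 25.3, 41.4, 52.6, 65.9, 82.9.
The total first reaches 33 DD on day 3.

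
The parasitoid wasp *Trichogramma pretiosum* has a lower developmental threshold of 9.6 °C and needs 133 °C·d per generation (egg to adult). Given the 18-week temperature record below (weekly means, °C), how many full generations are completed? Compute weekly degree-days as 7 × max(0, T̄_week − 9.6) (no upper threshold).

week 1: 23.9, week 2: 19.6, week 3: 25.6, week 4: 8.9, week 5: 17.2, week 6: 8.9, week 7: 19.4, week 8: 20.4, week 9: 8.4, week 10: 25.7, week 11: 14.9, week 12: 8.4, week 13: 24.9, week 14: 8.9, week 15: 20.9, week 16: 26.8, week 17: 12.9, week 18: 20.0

Weekly DD (7 × max(0, T̄ − 9.6)): 100.1, 70.0, 112.0, 0.0, 53.2, 0.0, 68.6, 75.6, 0.0, 112.7, 37.1, 0.0, 107.1, 0.0, 79.1, 120.4, 23.1, 72.8.
Season total = 1031.8 DD.
Complete generations = ⌊1031.8 / 133⌋ = 7.

7 generations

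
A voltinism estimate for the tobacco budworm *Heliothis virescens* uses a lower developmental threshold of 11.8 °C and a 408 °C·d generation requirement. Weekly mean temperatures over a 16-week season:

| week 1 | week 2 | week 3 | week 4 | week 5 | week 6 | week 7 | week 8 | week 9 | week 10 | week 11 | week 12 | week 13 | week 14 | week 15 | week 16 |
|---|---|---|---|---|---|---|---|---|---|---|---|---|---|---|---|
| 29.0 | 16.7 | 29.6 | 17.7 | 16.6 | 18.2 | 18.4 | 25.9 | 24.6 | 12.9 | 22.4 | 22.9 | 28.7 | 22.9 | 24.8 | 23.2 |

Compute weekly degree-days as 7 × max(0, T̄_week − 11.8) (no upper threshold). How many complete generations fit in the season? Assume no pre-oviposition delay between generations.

2 generations

Weekly DD (7 × max(0, T̄ − 11.8)): 120.4, 34.3, 124.6, 41.3, 33.6, 44.8, 46.2, 98.7, 89.6, 7.7, 74.2, 77.7, 118.3, 77.7, 91.0, 79.8.
Season total = 1159.9 DD.
Complete generations = ⌊1159.9 / 408⌋ = 2.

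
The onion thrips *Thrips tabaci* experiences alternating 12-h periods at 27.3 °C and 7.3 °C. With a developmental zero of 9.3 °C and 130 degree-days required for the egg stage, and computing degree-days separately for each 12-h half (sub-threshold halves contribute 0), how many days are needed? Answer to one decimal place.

14.4 days

Day half: max(0, 27.3 − 9.3) × 0.5 = 18.0 × 0.5 = 9.00 DD.
Night half: max(0, 7.3 − 9.3) × 0.5 = 0.0 × 0.5 = 0.00 DD.
Per 24 h: 9.00 DD/day.
Duration = 130 / 9.00 = 14.444 ≈ 14.4 days.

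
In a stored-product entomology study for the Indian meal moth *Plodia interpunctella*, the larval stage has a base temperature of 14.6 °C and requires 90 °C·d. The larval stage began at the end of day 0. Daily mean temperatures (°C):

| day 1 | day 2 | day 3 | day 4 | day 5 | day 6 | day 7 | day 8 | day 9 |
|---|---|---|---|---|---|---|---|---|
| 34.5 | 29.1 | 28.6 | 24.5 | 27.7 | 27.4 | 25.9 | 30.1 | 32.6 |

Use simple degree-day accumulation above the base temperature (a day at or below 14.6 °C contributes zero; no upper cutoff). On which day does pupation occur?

Daily DD above 14.6 °C: 19.9, 14.5, 14.0, 9.9, 13.1, 12.8, 11.3, 15.5, 18.0.
Cumulative: 19.9, 34.4, 48.4, 58.3, 71.4, 84.2, 95.5, 111.0, 129.0.
The total first reaches 90 DD on day 7.

day 7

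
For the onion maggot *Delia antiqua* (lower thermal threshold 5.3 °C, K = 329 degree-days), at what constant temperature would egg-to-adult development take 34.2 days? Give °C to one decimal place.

Required daily accumulation = 329 / 34.2 = 9.620 DD/day.
T = T_base + 9.620 = 5.3 + 9.620 = 14.920 ≈ 14.9 °C.

14.9 °C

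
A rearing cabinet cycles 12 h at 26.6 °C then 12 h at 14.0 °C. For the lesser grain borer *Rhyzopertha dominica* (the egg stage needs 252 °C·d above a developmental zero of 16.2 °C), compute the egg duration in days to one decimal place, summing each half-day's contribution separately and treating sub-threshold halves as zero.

Day half: max(0, 26.6 − 16.2) × 0.5 = 10.4 × 0.5 = 5.20 DD.
Night half: max(0, 14.0 − 16.2) × 0.5 = 0.0 × 0.5 = 0.00 DD.
Per 24 h: 5.20 DD/day.
Duration = 252 / 5.20 = 48.462 ≈ 48.5 days.

48.5 days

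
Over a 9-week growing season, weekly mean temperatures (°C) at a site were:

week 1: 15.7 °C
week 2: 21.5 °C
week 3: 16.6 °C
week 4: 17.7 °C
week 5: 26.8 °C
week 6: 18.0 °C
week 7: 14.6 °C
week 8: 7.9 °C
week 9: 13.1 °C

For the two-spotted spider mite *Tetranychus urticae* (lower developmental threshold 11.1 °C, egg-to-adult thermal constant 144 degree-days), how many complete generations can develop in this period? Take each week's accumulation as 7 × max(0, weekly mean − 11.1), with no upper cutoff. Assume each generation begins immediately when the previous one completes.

2 generations

Weekly DD (7 × max(0, T̄ − 11.1)): 32.2, 72.8, 38.5, 46.2, 109.9, 48.3, 24.5, 0.0, 14.0.
Season total = 386.4 DD.
Complete generations = ⌊386.4 / 144⌋ = 2.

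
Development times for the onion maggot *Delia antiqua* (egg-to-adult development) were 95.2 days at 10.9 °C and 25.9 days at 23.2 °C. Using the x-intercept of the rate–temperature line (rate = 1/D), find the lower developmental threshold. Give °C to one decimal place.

Equal thermal constants: D₁(T₁ − T_b) = D₂(T₂ − T_b).
95.2·(10.9 − T_b) = 25.9·(23.2 − T_b)
T_b = (95.2·10.9 − 25.9·23.2) / (95.2 − 25.9) = 436.80 / 69.3 = 6.303 °C ≈ 6.3 °C.

6.3 °C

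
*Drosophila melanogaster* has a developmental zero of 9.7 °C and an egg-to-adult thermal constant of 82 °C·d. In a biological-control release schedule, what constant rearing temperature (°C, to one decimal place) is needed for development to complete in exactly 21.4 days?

13.5 °C

Required daily accumulation = 82 / 21.4 = 3.832 DD/day.
T = T_base + 3.832 = 9.7 + 3.832 = 13.532 ≈ 13.5 °C.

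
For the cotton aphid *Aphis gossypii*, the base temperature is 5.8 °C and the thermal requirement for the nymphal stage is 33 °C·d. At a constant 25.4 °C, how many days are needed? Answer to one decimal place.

Daily accumulation = 25.4 − 5.8 = 19.6 DD/day.
Duration = 33 / 19.6 = 1.684 ≈ 1.7 days.

1.7 days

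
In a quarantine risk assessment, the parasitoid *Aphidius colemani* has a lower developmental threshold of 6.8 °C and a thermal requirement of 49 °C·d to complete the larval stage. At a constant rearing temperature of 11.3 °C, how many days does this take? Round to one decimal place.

Daily accumulation = 11.3 − 6.8 = 4.5 DD/day.
Duration = 49 / 4.5 = 10.889 ≈ 10.9 days.

10.9 days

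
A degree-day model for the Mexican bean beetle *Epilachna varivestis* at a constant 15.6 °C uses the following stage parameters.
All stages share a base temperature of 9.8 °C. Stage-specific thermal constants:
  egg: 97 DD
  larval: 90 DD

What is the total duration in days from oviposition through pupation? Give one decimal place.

Daily accumulation at 15.6 °C = 15.6 − 9.8 = 5.8 DD/day.
Total K = 97 + 90 = 187 DD.
Total duration = 187 / 5.8 = 32.241 ≈ 32.2 days.

32.2 days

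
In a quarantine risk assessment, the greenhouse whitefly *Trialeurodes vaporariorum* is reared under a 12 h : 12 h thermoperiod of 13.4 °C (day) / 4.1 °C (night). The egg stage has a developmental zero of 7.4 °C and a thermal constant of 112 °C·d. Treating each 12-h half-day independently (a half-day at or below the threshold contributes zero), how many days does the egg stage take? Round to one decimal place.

37.3 days

Day half: max(0, 13.4 − 7.4) × 0.5 = 6.0 × 0.5 = 3.00 DD.
Night half: max(0, 4.1 − 7.4) × 0.5 = 0.0 × 0.5 = 0.00 DD.
Per 24 h: 3.00 DD/day.
Duration = 112 / 3.00 = 37.333 ≈ 37.3 days.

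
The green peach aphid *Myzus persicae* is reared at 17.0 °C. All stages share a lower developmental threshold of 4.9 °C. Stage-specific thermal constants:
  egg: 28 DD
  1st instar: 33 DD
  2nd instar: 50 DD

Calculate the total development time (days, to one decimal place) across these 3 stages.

9.2 days

Daily accumulation at 17.0 °C = 17.0 − 4.9 = 12.1 DD/day.
Total K = 28 + 33 + 50 = 111 DD.
Total duration = 111 / 12.1 = 9.174 ≈ 9.2 days.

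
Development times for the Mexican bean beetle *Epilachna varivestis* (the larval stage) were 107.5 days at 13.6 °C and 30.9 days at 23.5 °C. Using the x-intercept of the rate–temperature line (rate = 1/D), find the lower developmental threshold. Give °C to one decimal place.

9.6 °C

Under the model K = D·(T − T_b), so D₁·(T₁ − T_b) = D₂·(T₂ − T_b).
107.5·(13.6 − T_b) = 30.9·(23.5 − T_b)
T_b = (107.5·13.6 − 30.9·23.5) / (107.5 − 30.9) = 735.85 / 76.6 = 9.606 °C ≈ 9.6 °C.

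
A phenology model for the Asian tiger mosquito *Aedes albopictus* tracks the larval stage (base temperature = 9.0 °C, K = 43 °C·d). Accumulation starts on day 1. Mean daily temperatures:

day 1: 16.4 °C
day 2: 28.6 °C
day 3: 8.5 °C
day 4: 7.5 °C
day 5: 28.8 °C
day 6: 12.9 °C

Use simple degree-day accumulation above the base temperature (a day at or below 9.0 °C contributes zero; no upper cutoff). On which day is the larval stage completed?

Daily DD above 9.0 °C: 7.4, 19.6, 0.0, 0.0, 19.8, 3.9.
Cumulative: 7.4, 27.0, 27.0, 27.0, 46.8, 50.7.
The total first reaches 43 DD on day 5.

day 5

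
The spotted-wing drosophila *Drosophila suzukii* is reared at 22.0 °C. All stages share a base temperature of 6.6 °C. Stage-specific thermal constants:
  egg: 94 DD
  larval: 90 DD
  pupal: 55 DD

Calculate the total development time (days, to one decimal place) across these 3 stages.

15.5 days

Daily accumulation at 22.0 °C = 22.0 − 6.6 = 15.4 DD/day.
Total K = 94 + 90 + 55 = 239 DD.
Total duration = 239 / 15.4 = 15.519 ≈ 15.5 days.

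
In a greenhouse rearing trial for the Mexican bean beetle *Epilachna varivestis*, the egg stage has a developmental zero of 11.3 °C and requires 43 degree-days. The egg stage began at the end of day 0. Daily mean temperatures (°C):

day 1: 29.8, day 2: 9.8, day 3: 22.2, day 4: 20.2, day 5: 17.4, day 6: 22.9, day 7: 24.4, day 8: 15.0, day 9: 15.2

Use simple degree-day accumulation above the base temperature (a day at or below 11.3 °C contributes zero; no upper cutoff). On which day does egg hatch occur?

Daily DD above 11.3 °C: 18.5, 0.0, 10.9, 8.9, 6.1, 11.6, 13.1, 3.7, 3.9.
Cumulative: 18.5, 18.5, 29.4, 38.3, 44.4, 56.0, 69.1, 72.8, 76.7.
The total first reaches 43 DD on day 5.

day 5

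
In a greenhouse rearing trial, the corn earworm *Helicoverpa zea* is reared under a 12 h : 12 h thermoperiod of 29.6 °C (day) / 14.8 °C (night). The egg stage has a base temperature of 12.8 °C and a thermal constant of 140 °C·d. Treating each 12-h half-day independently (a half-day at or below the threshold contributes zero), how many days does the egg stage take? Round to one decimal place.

Day half: max(0, 29.6 − 12.8) × 0.5 = 16.8 × 0.5 = 8.40 DD.
Night half: max(0, 14.8 − 12.8) × 0.5 = 2.0 × 0.5 = 1.00 DD.
Per 24 h: 9.40 DD/day.
Duration = 140 / 9.40 = 14.894 ≈ 14.9 days.

14.9 days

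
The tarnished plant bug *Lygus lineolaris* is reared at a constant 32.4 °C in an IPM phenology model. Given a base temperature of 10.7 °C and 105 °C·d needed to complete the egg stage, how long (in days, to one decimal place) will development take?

4.8 days

Daily accumulation = 32.4 − 10.7 = 21.7 DD/day.
Duration = 105 / 21.7 = 4.839 ≈ 4.8 days.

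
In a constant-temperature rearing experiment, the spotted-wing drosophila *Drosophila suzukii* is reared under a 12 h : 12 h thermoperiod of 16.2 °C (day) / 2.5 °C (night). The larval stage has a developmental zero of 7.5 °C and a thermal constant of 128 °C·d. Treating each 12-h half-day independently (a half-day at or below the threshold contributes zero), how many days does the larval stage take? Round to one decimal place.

Day half: max(0, 16.2 − 7.5) × 0.5 = 8.7 × 0.5 = 4.35 DD.
Night half: max(0, 2.5 − 7.5) × 0.5 = 0.0 × 0.5 = 0.00 DD.
Per 24 h: 4.35 DD/day.
Duration = 128 / 4.35 = 29.425 ≈ 29.4 days.

29.4 days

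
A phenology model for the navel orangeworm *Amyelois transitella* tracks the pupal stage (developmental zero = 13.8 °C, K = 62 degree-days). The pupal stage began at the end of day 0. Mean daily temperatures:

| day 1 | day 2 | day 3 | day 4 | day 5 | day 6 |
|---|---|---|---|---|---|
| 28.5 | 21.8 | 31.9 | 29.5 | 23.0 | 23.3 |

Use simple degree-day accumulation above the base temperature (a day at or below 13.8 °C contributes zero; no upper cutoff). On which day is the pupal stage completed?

day 5

Daily DD above 13.8 °C: 14.7, 8.0, 18.1, 15.7, 9.2, 9.5.
Cumulative: 14.7, 22.7, 40.8, 56.5, 65.7, 75.2.
The total first reaches 62 DD on day 5.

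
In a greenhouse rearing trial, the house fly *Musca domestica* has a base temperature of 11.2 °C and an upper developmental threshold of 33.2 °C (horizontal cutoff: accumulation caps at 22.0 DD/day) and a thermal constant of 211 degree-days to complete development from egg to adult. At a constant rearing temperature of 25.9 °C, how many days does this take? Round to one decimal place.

14.4 days

Daily accumulation = 25.9 − 11.2 = 14.7 DD/day.
Duration = 211 / 14.7 = 14.354 ≈ 14.4 days.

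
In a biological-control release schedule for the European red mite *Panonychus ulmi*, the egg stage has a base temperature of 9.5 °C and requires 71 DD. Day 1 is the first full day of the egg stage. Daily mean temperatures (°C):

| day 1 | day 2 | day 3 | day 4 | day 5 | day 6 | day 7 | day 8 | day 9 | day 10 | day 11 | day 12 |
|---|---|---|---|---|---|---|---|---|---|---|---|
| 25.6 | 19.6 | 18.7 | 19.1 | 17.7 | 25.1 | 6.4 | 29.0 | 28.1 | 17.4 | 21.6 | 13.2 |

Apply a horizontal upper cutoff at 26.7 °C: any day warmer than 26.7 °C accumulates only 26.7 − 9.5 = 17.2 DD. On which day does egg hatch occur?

Daily DD above 9.5 °C (capped at 17.2): 16.1, 10.1, 9.2, 9.6, 8.2, 15.6, 0.0, 17.2, 17.2, 7.9, 12.1, 3.7.
Cumulative: 16.1, 26.2, 35.4, 45.0, 53.2, 68.8, 68.8, 86.0, 103.2, 111.1, 123.2, 126.9.
The total first reaches 71 DD on day 8.

day 8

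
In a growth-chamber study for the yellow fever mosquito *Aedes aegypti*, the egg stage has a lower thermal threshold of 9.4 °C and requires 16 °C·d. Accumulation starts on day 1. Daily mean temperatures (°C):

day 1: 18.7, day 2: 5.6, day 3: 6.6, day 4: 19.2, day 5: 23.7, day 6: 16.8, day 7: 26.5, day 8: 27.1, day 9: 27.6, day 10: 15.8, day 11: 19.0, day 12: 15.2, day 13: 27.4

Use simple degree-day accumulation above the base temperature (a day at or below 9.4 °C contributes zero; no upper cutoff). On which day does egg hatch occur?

Daily DD above 9.4 °C: 9.3, 0.0, 0.0, 9.8, 14.3, 7.4, 17.1, 17.7, 18.2, 6.4, 9.6, 5.8, 18.0.
Cumulative: 9.3, 9.3, 9.3, 19.1, 33.4, 40.8, 57.9, 75.6, 93.8, 100.2, 109.8, 115.6, 133.6.
The total first reaches 16 DD on day 4.

day 4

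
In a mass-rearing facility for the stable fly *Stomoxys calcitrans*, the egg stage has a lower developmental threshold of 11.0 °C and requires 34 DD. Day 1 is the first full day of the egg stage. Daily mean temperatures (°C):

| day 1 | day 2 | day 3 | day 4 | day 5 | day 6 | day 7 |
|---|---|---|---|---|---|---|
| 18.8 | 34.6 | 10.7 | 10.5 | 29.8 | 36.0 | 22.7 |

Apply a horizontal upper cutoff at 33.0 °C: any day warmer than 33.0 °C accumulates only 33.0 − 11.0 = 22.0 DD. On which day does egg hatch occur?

Daily DD above 11.0 °C (capped at 22.0): 7.8, 22.0, 0.0, 0.0, 18.8, 22.0, 11.7.
Cumulative: 7.8, 29.8, 29.8, 29.8, 48.6, 70.6, 82.3.
The total first reaches 34 DD on day 5.

day 5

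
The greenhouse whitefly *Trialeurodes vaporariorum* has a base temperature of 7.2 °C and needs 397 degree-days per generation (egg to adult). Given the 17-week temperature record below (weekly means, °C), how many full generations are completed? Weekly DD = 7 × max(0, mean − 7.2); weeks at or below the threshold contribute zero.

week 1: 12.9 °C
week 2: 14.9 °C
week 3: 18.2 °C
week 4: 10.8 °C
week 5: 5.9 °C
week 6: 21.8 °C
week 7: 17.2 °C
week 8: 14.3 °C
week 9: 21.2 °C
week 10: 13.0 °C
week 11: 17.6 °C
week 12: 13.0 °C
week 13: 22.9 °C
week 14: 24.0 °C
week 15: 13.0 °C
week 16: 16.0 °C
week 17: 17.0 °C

Weekly DD (7 × max(0, T̄ − 7.2)): 39.9, 53.9, 77.0, 25.2, 0.0, 102.2, 70.0, 49.7, 98.0, 40.6, 72.8, 40.6, 109.9, 117.6, 40.6, 61.6, 68.6.
Season total = 1068.2 DD.
Complete generations = ⌊1068.2 / 397⌋ = 2.

2 generations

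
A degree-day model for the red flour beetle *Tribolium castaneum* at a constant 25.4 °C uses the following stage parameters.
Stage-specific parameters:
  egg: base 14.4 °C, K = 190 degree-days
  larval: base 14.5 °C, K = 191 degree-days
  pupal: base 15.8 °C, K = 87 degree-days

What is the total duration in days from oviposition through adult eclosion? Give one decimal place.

egg: 190 / (25.4 − 14.4) = 190 / 11.0 = 17.273 d.
larval: 191 / (25.4 − 14.5) = 191 / 10.9 = 17.523 d.
pupal: 87 / (25.4 − 15.8) = 87 / 9.6 = 9.063 d.
Sum = 43.858 ≈ 43.9 days.

43.9 days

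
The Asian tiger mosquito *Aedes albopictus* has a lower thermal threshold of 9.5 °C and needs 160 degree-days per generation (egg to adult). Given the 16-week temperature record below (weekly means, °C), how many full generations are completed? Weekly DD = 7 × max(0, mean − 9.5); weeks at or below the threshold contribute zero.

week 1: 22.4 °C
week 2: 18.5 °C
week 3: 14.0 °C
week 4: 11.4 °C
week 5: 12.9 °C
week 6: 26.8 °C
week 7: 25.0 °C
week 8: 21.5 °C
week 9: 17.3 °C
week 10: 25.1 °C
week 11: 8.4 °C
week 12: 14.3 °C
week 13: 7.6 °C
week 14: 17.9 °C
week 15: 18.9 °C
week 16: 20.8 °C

Weekly DD (7 × max(0, T̄ − 9.5)): 90.3, 63.0, 31.5, 13.3, 23.8, 121.1, 108.5, 84.0, 54.6, 109.2, 0.0, 33.6, 0.0, 58.8, 65.8, 79.1.
Season total = 936.6 DD.
Complete generations = ⌊936.6 / 160⌋ = 5.

5 generations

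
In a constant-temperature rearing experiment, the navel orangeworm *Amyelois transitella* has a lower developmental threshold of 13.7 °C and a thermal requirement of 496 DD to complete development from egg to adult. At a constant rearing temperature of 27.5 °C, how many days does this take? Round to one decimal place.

Daily accumulation = 27.5 − 13.7 = 13.8 DD/day.
Duration = 496 / 13.8 = 35.942 ≈ 35.9 days.

35.9 days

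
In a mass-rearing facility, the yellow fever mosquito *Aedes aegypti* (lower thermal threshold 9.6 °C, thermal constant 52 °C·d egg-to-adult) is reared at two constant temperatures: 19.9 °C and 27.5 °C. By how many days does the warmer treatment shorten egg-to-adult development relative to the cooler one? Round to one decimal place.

2.1 days

At 19.9 °C: 52 / (19.9 − 9.6) = 52 / 10.3 = 5.049 d.
At 27.5 °C: 52 / (27.5 − 9.6) = 52 / 17.9 = 2.905 d.
Difference = |5.049 − 2.905| = 2.144 ≈ 2.1 days.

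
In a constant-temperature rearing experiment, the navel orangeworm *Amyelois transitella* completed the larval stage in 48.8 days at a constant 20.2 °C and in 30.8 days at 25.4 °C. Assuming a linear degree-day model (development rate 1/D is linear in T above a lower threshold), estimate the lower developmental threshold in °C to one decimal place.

11.3 °C

Equal thermal constants: D₁(T₁ − T_b) = D₂(T₂ − T_b).
48.8·(20.2 − T_b) = 30.8·(25.4 − T_b)
T_b = (48.8·20.2 − 30.8·25.4) / (48.8 − 30.8) = 203.44 / 18.0 = 11.302 °C ≈ 11.3 °C.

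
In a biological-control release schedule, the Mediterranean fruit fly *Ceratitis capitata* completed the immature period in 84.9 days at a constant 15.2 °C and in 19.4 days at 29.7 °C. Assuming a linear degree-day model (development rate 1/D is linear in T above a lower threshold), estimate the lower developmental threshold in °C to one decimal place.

10.9 °C

Linear rate model ⇒ the product D·(T − T_b) is constant across temperatures.
84.9·(15.2 − T_b) = 19.4·(29.7 − T_b)
T_b = (84.9·15.2 − 19.4·29.7) / (84.9 − 19.4) = 714.30 / 65.5 = 10.905 °C ≈ 10.9 °C.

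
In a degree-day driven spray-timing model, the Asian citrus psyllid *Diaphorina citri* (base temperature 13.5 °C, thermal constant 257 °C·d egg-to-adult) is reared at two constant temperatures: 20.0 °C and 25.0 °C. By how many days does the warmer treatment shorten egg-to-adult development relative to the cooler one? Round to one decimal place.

At 20.0 °C: 257 / (20.0 − 13.5) = 257 / 6.5 = 39.538 d.
At 25.0 °C: 257 / (25.0 − 13.5) = 257 / 11.5 = 22.348 d.
Difference = |39.538 − 22.348| = 17.191 ≈ 17.2 days.

17.2 days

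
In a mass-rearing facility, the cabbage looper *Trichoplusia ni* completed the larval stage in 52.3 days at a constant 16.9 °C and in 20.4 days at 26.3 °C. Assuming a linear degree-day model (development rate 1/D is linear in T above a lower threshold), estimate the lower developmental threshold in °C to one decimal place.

Equal thermal constants: D₁(T₁ − T_b) = D₂(T₂ − T_b).
52.3·(16.9 − T_b) = 20.4·(26.3 − T_b)
T_b = (52.3·16.9 − 20.4·26.3) / (52.3 − 20.4) = 347.35 / 31.9 = 10.889 °C ≈ 10.9 °C.

10.9 °C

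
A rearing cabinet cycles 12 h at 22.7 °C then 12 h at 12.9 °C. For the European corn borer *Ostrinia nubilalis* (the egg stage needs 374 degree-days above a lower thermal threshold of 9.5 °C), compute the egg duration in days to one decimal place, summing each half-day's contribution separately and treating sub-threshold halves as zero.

45.1 days

Day half: max(0, 22.7 − 9.5) × 0.5 = 13.2 × 0.5 = 6.60 DD.
Night half: max(0, 12.9 − 9.5) × 0.5 = 3.4 × 0.5 = 1.70 DD.
Per 24 h: 8.30 DD/day.
Duration = 374 / 8.30 = 45.060 ≈ 45.1 days.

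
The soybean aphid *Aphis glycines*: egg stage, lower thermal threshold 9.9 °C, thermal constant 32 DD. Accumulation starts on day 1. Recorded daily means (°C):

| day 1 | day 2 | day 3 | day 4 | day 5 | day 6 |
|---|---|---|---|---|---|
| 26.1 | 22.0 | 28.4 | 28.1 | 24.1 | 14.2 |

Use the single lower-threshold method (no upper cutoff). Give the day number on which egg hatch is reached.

day 3

Daily DD above 9.9 °C: 16.2, 12.1, 18.5, 18.2, 14.2, 4.3.
Cumulative: 16.2, 28.3, 46.8, 65.0, 79.2, 83.5.
The total first reaches 32 DD on day 3.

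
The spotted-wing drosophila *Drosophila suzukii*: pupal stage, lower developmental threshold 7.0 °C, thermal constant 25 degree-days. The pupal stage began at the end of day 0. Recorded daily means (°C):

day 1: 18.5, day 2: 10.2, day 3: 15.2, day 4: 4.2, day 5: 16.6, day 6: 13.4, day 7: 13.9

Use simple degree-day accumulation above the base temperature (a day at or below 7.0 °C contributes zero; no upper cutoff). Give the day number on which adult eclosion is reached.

Daily DD above 7.0 °C: 11.5, 3.2, 8.2, 0.0, 9.6, 6.4, 6.9.
Cumulative: 11.5, 14.7, 22.9, 22.9, 32.5, 38.9, 45.8.
The total first reaches 25 DD on day 5.

day 5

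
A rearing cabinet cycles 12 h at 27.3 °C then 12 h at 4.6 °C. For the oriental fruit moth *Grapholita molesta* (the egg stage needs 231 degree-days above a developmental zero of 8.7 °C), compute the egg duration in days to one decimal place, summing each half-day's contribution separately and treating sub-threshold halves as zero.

Day half: max(0, 27.3 − 8.7) × 0.5 = 18.6 × 0.5 = 9.30 DD.
Night half: max(0, 4.6 − 8.7) × 0.5 = 0.0 × 0.5 = 0.00 DD.
Per 24 h: 9.30 DD/day.
Duration = 231 / 9.30 = 24.839 ≈ 24.8 days.

24.8 days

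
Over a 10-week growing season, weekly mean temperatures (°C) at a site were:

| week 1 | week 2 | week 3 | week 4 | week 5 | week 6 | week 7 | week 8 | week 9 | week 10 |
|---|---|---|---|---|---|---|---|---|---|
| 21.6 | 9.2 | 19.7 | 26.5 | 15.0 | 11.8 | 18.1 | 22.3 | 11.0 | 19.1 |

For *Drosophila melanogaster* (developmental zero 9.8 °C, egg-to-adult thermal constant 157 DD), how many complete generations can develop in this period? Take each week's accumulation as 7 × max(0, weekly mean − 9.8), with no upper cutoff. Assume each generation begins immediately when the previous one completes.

Weekly DD (7 × max(0, T̄ − 9.8)): 82.6, 0.0, 69.3, 116.9, 36.4, 14.0, 58.1, 87.5, 8.4, 65.1.
Season total = 538.3 DD.
Complete generations = ⌊538.3 / 157⌋ = 3.

3 generations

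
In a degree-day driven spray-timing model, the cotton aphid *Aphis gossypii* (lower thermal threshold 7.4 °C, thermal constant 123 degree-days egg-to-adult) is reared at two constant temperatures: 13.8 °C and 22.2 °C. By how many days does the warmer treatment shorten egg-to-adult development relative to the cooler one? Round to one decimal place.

10.9 days

At 13.8 °C: 123 / (13.8 − 7.4) = 123 / 6.4 = 19.219 d.
At 22.2 °C: 123 / (22.2 − 7.4) = 123 / 14.8 = 8.311 d.
Difference = |19.219 − 8.311| = 10.908 ≈ 10.9 days.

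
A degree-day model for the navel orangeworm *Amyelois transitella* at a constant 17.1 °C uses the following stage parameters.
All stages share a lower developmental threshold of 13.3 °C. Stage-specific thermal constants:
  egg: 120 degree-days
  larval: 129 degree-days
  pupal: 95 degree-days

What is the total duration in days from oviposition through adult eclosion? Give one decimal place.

Daily accumulation at 17.1 °C = 17.1 − 13.3 = 3.8 DD/day.
Total K = 120 + 129 + 95 = 344 DD.
Total duration = 344 / 3.8 = 90.526 ≈ 90.5 days.

90.5 days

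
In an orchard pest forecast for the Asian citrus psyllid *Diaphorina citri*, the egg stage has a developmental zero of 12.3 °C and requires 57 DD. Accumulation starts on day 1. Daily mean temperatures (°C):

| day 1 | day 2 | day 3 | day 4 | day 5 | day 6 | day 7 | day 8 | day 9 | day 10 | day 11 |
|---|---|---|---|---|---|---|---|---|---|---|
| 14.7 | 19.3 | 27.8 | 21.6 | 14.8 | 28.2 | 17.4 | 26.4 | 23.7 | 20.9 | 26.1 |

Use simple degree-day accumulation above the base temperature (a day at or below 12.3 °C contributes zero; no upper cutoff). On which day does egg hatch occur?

day 7

Daily DD above 12.3 °C: 2.4, 7.0, 15.5, 9.3, 2.5, 15.9, 5.1, 14.1, 11.4, 8.6, 13.8.
Cumulative: 2.4, 9.4, 24.9, 34.2, 36.7, 52.6, 57.7, 71.8, 83.2, 91.8, 105.6.
The total first reaches 57 DD on day 7.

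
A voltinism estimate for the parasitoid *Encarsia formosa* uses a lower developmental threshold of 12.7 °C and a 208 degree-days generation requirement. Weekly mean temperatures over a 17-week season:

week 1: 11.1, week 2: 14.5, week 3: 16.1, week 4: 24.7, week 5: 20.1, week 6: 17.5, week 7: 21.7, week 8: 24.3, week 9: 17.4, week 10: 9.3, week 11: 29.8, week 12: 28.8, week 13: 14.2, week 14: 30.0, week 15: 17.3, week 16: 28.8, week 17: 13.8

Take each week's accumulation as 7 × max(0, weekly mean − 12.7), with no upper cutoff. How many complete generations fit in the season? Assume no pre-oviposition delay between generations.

Weekly DD (7 × max(0, T̄ − 12.7)): 0.0, 12.6, 23.8, 84.0, 51.8, 33.6, 63.0, 81.2, 32.9, 0.0, 119.7, 112.7, 10.5, 121.1, 32.2, 112.7, 7.7.
Season total = 899.5 DD.
Complete generations = ⌊899.5 / 208⌋ = 4.

4 generations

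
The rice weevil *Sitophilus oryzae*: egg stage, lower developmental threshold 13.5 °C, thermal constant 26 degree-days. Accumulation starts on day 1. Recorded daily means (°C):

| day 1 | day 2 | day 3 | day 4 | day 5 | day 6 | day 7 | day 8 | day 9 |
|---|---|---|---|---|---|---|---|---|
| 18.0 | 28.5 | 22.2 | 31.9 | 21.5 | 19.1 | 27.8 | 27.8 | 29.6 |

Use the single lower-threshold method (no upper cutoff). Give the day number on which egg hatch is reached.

day 3

Daily DD above 13.5 °C: 4.5, 15.0, 8.7, 18.4, 8.0, 5.6, 14.3, 14.3, 16.1.
Cumulative: 4.5, 19.5, 28.2, 46.6, 54.6, 60.2, 74.5, 88.8, 104.9.
The total first reaches 26 DD on day 3.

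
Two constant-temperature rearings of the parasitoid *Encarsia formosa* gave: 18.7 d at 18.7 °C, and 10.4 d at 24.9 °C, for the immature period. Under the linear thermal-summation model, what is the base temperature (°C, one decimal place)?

10.9 °C

Under the model K = D·(T − T_b), so D₁·(T₁ − T_b) = D₂·(T₂ − T_b).
18.7·(18.7 − T_b) = 10.4·(24.9 − T_b)
T_b = (18.7·18.7 − 10.4·24.9) / (18.7 − 10.4) = 90.73 / 8.3 = 10.931 °C ≈ 10.9 °C.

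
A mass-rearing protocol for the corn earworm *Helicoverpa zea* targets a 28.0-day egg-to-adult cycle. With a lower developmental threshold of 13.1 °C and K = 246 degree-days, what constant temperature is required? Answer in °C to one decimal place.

Required daily accumulation = 246 / 28.0 = 8.786 DD/day.
T = T_base + 8.786 = 13.1 + 8.786 = 21.886 ≈ 21.9 °C.

21.9 °C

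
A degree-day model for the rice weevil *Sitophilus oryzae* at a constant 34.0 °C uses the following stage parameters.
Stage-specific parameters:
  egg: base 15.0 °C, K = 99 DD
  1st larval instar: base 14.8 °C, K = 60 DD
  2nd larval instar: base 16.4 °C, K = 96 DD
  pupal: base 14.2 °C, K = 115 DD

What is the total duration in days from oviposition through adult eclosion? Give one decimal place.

egg: 99 / (34.0 − 15.0) = 99 / 19.0 = 5.211 d.
1st larval instar: 60 / (34.0 − 14.8) = 60 / 19.2 = 3.125 d.
2nd larval instar: 96 / (34.0 − 16.4) = 96 / 17.6 = 5.455 d.
pupal: 115 / (34.0 − 14.2) = 115 / 19.8 = 5.808 d.
Sum = 19.598 ≈ 19.6 days.

19.6 days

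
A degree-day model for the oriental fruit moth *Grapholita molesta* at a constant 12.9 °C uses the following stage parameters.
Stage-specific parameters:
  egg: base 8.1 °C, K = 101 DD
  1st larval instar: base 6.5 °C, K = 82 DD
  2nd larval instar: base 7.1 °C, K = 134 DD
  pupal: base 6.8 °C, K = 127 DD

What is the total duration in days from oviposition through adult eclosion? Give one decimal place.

egg: 101 / (12.9 − 8.1) = 101 / 4.8 = 21.042 d.
1st larval instar: 82 / (12.9 − 6.5) = 82 / 6.4 = 12.812 d.
2nd larval instar: 134 / (12.9 − 7.1) = 134 / 5.8 = 23.103 d.
pupal: 127 / (12.9 − 6.8) = 127 / 6.1 = 20.820 d.
Sum = 77.777 ≈ 77.8 days.

77.8 days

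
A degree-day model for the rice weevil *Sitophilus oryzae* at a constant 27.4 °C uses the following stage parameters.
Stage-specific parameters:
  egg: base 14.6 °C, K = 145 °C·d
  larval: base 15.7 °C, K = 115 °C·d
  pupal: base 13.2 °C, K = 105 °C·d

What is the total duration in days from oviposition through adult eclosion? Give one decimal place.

28.6 days

egg: 145 / (27.4 − 14.6) = 145 / 12.8 = 11.328 d.
larval: 115 / (27.4 − 15.7) = 115 / 11.7 = 9.829 d.
pupal: 105 / (27.4 − 13.2) = 105 / 14.2 = 7.394 d.
Sum = 28.552 ≈ 28.6 days.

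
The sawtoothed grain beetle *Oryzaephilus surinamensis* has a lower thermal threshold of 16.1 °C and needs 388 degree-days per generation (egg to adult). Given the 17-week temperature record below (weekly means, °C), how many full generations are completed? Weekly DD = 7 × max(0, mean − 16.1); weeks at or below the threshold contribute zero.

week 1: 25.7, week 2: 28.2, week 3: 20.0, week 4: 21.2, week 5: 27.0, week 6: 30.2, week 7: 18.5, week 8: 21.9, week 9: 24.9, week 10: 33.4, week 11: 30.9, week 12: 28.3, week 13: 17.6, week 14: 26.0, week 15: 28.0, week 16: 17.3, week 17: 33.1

Weekly DD (7 × max(0, T̄ − 16.1)): 67.2, 84.7, 27.3, 35.7, 76.3, 98.7, 16.8, 40.6, 61.6, 121.1, 103.6, 85.4, 10.5, 69.3, 83.3, 8.4, 119.0.
Season total = 1109.5 DD.
Complete generations = ⌊1109.5 / 388⌋ = 2.

2 generations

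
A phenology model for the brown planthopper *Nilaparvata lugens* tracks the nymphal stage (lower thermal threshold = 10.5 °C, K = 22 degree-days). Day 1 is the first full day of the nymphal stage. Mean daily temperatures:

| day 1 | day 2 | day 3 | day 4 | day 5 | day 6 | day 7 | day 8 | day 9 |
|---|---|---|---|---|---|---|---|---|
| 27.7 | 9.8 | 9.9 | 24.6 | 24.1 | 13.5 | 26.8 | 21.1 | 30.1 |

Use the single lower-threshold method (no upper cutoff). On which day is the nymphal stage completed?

Daily DD above 10.5 °C: 17.2, 0.0, 0.0, 14.1, 13.6, 3.0, 16.3, 10.6, 19.6.
Cumulative: 17.2, 17.2, 17.2, 31.3, 44.9, 47.9, 64.2, 74.8, 94.4.
The total first reaches 22 DD on day 4.

day 4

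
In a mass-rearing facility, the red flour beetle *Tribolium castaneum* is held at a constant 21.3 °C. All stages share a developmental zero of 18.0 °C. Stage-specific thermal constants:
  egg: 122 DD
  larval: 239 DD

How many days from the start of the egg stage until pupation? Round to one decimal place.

109.4 days

Daily accumulation at 21.3 °C = 21.3 − 18.0 = 3.3 DD/day.
Total K = 122 + 239 = 361 DD.
Total duration = 361 / 3.3 = 109.394 ≈ 109.4 days.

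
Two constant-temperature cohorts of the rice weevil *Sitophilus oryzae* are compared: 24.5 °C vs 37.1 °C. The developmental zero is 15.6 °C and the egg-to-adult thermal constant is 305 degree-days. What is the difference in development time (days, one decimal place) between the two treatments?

20.1 days

At 24.5 °C: 305 / (24.5 − 15.6) = 305 / 8.9 = 34.270 d.
At 37.1 °C: 305 / (37.1 − 15.6) = 305 / 21.5 = 14.186 d.
Difference = |34.270 − 14.186| = 20.084 ≈ 20.1 days.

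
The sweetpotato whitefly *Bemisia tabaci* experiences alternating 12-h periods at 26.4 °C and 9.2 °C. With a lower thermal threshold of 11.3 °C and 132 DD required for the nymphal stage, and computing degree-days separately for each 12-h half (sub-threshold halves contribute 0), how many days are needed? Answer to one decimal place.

17.5 days

Day half: max(0, 26.4 − 11.3) × 0.5 = 15.1 × 0.5 = 7.55 DD.
Night half: max(0, 9.2 − 11.3) × 0.5 = 0.0 × 0.5 = 0.00 DD.
Per 24 h: 7.55 DD/day.
Duration = 132 / 7.55 = 17.483 ≈ 17.5 days.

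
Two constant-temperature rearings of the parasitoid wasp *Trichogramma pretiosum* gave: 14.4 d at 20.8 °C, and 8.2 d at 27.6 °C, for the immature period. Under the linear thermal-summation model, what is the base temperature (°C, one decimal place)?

11.8 °C

Linear rate model ⇒ the product D·(T − T_b) is constant across temperatures.
14.4·(20.8 − T_b) = 8.2·(27.6 − T_b)
T_b = (14.4·20.8 − 8.2·27.6) / (14.4 − 8.2) = 73.20 / 6.2 = 11.806 °C ≈ 11.8 °C.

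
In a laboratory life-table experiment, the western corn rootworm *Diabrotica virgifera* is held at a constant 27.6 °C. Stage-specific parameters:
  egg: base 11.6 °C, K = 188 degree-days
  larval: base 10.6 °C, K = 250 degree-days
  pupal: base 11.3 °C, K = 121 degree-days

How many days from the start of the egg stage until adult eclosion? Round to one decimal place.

egg: 188 / (27.6 − 11.6) = 188 / 16.0 = 11.750 d.
larval: 250 / (27.6 − 10.6) = 250 / 17.0 = 14.706 d.
pupal: 121 / (27.6 − 11.3) = 121 / 16.3 = 7.423 d.
Sum = 33.879 ≈ 33.9 days.

33.9 days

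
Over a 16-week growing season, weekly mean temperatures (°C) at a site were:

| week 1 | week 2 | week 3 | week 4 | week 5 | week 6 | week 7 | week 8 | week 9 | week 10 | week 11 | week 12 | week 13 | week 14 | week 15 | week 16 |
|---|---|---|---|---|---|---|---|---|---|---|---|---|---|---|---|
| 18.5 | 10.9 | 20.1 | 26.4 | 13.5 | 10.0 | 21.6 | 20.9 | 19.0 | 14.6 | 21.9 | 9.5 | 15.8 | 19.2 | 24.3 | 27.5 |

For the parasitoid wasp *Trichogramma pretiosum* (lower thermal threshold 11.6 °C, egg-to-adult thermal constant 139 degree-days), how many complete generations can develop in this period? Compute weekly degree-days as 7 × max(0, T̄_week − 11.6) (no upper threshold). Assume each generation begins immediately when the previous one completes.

Weekly DD (7 × max(0, T̄ − 11.6)): 48.3, 0.0, 59.5, 103.6, 13.3, 0.0, 70.0, 65.1, 51.8, 21.0, 72.1, 0.0, 29.4, 53.2, 88.9, 111.3.
Season total = 787.5 DD.
Complete generations = ⌊787.5 / 139⌋ = 5.

5 generations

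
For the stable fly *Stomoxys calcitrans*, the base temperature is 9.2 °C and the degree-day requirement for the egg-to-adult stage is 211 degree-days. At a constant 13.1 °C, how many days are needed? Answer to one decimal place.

54.1 days

Daily accumulation = 13.1 − 9.2 = 3.9 DD/day.
Duration = 211 / 3.9 = 54.103 ≈ 54.1 days.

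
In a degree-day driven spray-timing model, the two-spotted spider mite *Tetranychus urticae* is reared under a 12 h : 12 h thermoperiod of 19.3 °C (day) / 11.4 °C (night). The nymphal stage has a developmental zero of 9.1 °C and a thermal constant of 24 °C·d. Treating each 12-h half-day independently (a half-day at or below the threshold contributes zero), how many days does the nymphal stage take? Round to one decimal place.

Day half: max(0, 19.3 − 9.1) × 0.5 = 10.2 × 0.5 = 5.10 DD.
Night half: max(0, 11.4 − 9.1) × 0.5 = 2.3 × 0.5 = 1.15 DD.
Per 24 h: 6.25 DD/day.
Duration = 24 / 6.25 = 3.840 ≈ 3.8 days.

3.8 days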